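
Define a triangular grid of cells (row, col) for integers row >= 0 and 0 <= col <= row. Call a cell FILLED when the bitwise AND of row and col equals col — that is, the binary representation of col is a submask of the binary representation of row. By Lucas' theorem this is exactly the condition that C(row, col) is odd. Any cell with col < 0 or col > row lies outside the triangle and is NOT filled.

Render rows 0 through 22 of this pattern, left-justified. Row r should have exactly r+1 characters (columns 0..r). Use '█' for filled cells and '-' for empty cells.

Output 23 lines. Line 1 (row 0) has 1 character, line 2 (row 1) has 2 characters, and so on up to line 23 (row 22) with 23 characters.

r0=0: █
r1=1: ██
r2=10: █-█
r3=11: ████
r4=100: █---█
r5=101: ██--██
r6=110: █-█-█-█
r7=111: ████████
r8=1000: █-------█
r9=1001: ██------██
r10=1010: █-█-----█-█
r11=1011: ████----████
r12=1100: █---█---█---█
r13=1101: ██--██--██--██
r14=1110: █-█-█-█-█-█-█-█
r15=1111: ████████████████
r16=10000: █---------------█
r17=10001: ██--------------██
r18=10010: █-█-------------█-█
r19=10011: ████------------████
r20=10100: █---█-----------█---█
r21=10101: ██--██----------██--██
r22=10110: █-█-█-█---------█-█-█-█

Answer: █
██
█-█
████
█---█
██--██
█-█-█-█
████████
█-------█
██------██
█-█-----█-█
████----████
█---█---█---█
██--██--██--██
█-█-█-█-█-█-█-█
████████████████
█---------------█
██--------------██
█-█-------------█-█
████------------████
█---█-----------█---█
██--██----------██--██
█-█-█-█---------█-█-█-█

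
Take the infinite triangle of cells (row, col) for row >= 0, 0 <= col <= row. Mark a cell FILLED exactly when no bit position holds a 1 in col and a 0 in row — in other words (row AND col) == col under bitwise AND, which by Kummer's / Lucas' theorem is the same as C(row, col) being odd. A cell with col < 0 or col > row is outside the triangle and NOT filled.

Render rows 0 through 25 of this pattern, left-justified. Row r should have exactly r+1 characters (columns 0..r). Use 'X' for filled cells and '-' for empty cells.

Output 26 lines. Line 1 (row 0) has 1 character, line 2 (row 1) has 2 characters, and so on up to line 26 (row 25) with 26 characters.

r0=0: X
r1=1: XX
r2=10: X-X
r3=11: XXXX
r4=100: X---X
r5=101: XX--XX
r6=110: X-X-X-X
r7=111: XXXXXXXX
r8=1000: X-------X
r9=1001: XX------XX
r10=1010: X-X-----X-X
r11=1011: XXXX----XXXX
r12=1100: X---X---X---X
r13=1101: XX--XX--XX--XX
r14=1110: X-X-X-X-X-X-X-X
r15=1111: XXXXXXXXXXXXXXXX
r16=10000: X---------------X
r17=10001: XX--------------XX
r18=10010: X-X-------------X-X
r19=10011: XXXX------------XXXX
r20=10100: X---X-----------X---X
r21=10101: XX--XX----------XX--XX
r22=10110: X-X-X-X---------X-X-X-X
r23=10111: XXXXXXXX--------XXXXXXXX
r24=11000: X-------X-------X-------X
r25=11001: XX------XX------XX------XX

Answer: X
XX
X-X
XXXX
X---X
XX--XX
X-X-X-X
XXXXXXXX
X-------X
XX------XX
X-X-----X-X
XXXX----XXXX
X---X---X---X
XX--XX--XX--XX
X-X-X-X-X-X-X-X
XXXXXXXXXXXXXXXX
X---------------X
XX--------------XX
X-X-------------X-X
XXXX------------XXXX
X---X-----------X---X
XX--XX----------XX--XX
X-X-X-X---------X-X-X-X
XXXXXXXX--------XXXXXXXX
X-------X-------X-------X
XX------XX------XX------XX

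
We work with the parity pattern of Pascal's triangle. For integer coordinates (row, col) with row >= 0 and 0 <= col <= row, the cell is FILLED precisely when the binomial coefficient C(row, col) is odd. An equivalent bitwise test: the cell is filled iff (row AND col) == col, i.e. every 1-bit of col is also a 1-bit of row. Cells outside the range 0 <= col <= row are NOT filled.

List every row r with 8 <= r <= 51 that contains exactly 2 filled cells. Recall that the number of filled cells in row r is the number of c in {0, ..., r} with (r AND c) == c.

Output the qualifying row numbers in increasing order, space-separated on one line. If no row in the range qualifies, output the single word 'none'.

Answer: 8 16 32

Derivation:
Row r has 2^popcount(r) filled cells, so we need popcount(r) = log2(2) = 1.
Scan r = 8..51 and keep those with exactly 1 one-bits:
r=8=1000 popcount=1 -> KEEP
r=9=1001 popcount=2 -> skip
r=10=1010 popcount=2 -> skip
r=11=1011 popcount=3 -> skip
r=12=1100 popcount=2 -> skip
r=13=1101 popcount=3 -> skip
r=14=1110 popcount=3 -> skip
r=15=1111 popcount=4 -> skip
r=16=10000 popcount=1 -> KEEP
r=17=10001 popcount=2 -> skip
r=18=10010 popcount=2 -> skip
r=19=10011 popcount=3 -> skip
r=20=10100 popcount=2 -> skip
r=21=10101 popcount=3 -> skip
r=22=10110 popcount=3 -> skip
r=23=10111 popcount=4 -> skip
r=24=11000 popcount=2 -> skip
r=25=11001 popcount=3 -> skip
r=26=11010 popcount=3 -> skip
r=27=11011 popcount=4 -> skip
r=28=11100 popcount=3 -> skip
r=29=11101 popcount=4 -> skip
r=30=11110 popcount=4 -> skip
r=31=11111 popcount=5 -> skip
r=32=100000 popcount=1 -> KEEP
r=33=100001 popcount=2 -> skip
r=34=100010 popcount=2 -> skip
r=35=100011 popcount=3 -> skip
r=36=100100 popcount=2 -> skip
r=37=100101 popcount=3 -> skip
r=38=100110 popcount=3 -> skip
r=39=100111 popcount=4 -> skip
r=40=101000 popcount=2 -> skip
r=41=101001 popcount=3 -> skip
r=42=101010 popcount=3 -> skip
r=43=101011 popcount=4 -> skip
r=44=101100 popcount=3 -> skip
r=45=101101 popcount=4 -> skip
r=46=101110 popcount=4 -> skip
r=47=101111 popcount=5 -> skip
r=48=110000 popcount=2 -> skip
r=49=110001 popcount=3 -> skip
r=50=110010 popcount=3 -> skip
r=51=110011 popcount=4 -> skip
Kept rows: 8 16 32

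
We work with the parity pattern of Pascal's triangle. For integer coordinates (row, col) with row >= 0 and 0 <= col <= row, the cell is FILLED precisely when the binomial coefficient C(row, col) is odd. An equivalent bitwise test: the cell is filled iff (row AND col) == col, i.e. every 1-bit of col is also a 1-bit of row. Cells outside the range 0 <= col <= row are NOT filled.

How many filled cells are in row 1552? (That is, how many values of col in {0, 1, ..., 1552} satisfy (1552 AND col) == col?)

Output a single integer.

1552 in binary = 11000010000
popcount(1552) = number of 1-bits in 11000010000 = 3
A col c satisfies (1552 AND c) == c iff every set bit of c is also set in 1552; each of the 3 set bits of 1552 can independently be on or off in c.
count = 2^3 = 8

Answer: 8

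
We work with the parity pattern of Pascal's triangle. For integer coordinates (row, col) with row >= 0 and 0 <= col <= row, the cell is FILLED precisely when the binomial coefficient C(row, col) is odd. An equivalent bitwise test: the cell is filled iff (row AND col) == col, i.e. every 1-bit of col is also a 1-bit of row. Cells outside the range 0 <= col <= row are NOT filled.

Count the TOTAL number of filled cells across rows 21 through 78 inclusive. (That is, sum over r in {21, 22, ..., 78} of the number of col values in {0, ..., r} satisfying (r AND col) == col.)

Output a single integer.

Answer: 756

Derivation:
r21=10101 pc3: +8 =8
r22=10110 pc3: +8 =16
r23=10111 pc4: +16 =32
r24=11000 pc2: +4 =36
r25=11001 pc3: +8 =44
r26=11010 pc3: +8 =52
r27=11011 pc4: +16 =68
r28=11100 pc3: +8 =76
r29=11101 pc4: +16 =92
r30=11110 pc4: +16 =108
r31=11111 pc5: +32 =140
r32=100000 pc1: +2 =142
r33=100001 pc2: +4 =146
r34=100010 pc2: +4 =150
r35=100011 pc3: +8 =158
r36=100100 pc2: +4 =162
r37=100101 pc3: +8 =170
r38=100110 pc3: +8 =178
r39=100111 pc4: +16 =194
r40=101000 pc2: +4 =198
r41=101001 pc3: +8 =206
r42=101010 pc3: +8 =214
r43=101011 pc4: +16 =230
r44=101100 pc3: +8 =238
r45=101101 pc4: +16 =254
r46=101110 pc4: +16 =270
r47=101111 pc5: +32 =302
r48=110000 pc2: +4 =306
r49=110001 pc3: +8 =314
r50=110010 pc3: +8 =322
r51=110011 pc4: +16 =338
r52=110100 pc3: +8 =346
r53=110101 pc4: +16 =362
r54=110110 pc4: +16 =378
r55=110111 pc5: +32 =410
r56=111000 pc3: +8 =418
r57=111001 pc4: +16 =434
r58=111010 pc4: +16 =450
r59=111011 pc5: +32 =482
r60=111100 pc4: +16 =498
r61=111101 pc5: +32 =530
r62=111110 pc5: +32 =562
r63=111111 pc6: +64 =626
r64=1000000 pc1: +2 =628
r65=1000001 pc2: +4 =632
r66=1000010 pc2: +4 =636
r67=1000011 pc3: +8 =644
r68=1000100 pc2: +4 =648
r69=1000101 pc3: +8 =656
r70=1000110 pc3: +8 =664
r71=1000111 pc4: +16 =680
r72=1001000 pc2: +4 =684
r73=1001001 pc3: +8 =692
r74=1001010 pc3: +8 =700
r75=1001011 pc4: +16 =716
r76=1001100 pc3: +8 =724
r77=1001101 pc4: +16 =740
r78=1001110 pc4: +16 =756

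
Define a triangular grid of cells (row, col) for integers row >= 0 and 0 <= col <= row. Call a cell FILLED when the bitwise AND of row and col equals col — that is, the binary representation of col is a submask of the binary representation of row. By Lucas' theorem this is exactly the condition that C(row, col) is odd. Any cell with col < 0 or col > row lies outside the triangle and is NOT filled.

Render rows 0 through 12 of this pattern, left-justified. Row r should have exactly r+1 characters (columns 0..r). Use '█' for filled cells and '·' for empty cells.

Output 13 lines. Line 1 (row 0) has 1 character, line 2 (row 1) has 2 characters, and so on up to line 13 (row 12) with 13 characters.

Answer: █
██
█·█
████
█···█
██··██
█·█·█·█
████████
█·······█
██······██
█·█·····█·█
████····████
█···█···█···█

Derivation:
r0=0: █
r1=1: ██
r2=10: █·█
r3=11: ████
r4=100: █···█
r5=101: ██··██
r6=110: █·█·█·█
r7=111: ████████
r8=1000: █·······█
r9=1001: ██······██
r10=1010: █·█·····█·█
r11=1011: ████····████
r12=1100: █···█···█···█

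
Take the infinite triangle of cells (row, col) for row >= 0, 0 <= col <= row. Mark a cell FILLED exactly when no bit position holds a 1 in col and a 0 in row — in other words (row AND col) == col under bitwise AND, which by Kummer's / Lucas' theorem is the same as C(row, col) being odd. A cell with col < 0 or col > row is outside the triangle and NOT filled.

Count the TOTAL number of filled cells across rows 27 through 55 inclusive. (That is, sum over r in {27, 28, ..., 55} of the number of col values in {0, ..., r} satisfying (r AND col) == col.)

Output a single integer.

r27=11011 pc4: +16 =16
r28=11100 pc3: +8 =24
r29=11101 pc4: +16 =40
r30=11110 pc4: +16 =56
r31=11111 pc5: +32 =88
r32=100000 pc1: +2 =90
r33=100001 pc2: +4 =94
r34=100010 pc2: +4 =98
r35=100011 pc3: +8 =106
r36=100100 pc2: +4 =110
r37=100101 pc3: +8 =118
r38=100110 pc3: +8 =126
r39=100111 pc4: +16 =142
r40=101000 pc2: +4 =146
r41=101001 pc3: +8 =154
r42=101010 pc3: +8 =162
r43=101011 pc4: +16 =178
r44=101100 pc3: +8 =186
r45=101101 pc4: +16 =202
r46=101110 pc4: +16 =218
r47=101111 pc5: +32 =250
r48=110000 pc2: +4 =254
r49=110001 pc3: +8 =262
r50=110010 pc3: +8 =270
r51=110011 pc4: +16 =286
r52=110100 pc3: +8 =294
r53=110101 pc4: +16 =310
r54=110110 pc4: +16 =326
r55=110111 pc5: +32 =358

Answer: 358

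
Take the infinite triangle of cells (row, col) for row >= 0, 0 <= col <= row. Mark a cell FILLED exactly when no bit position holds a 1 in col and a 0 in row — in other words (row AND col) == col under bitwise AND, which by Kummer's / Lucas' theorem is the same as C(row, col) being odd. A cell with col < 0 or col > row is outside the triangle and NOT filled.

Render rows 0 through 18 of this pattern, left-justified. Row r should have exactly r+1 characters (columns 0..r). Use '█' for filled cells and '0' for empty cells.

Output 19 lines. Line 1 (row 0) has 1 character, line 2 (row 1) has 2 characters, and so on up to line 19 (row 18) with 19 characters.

r0=0: █
r1=1: ██
r2=10: █0█
r3=11: ████
r4=100: █000█
r5=101: ██00██
r6=110: █0█0█0█
r7=111: ████████
r8=1000: █0000000█
r9=1001: ██000000██
r10=1010: █0█00000█0█
r11=1011: ████0000████
r12=1100: █000█000█000█
r13=1101: ██00██00██00██
r14=1110: █0█0█0█0█0█0█0█
r15=1111: ████████████████
r16=10000: █000000000000000█
r17=10001: ██00000000000000██
r18=10010: █0█0000000000000█0█

Answer: █
██
█0█
████
█000█
██00██
█0█0█0█
████████
█0000000█
██000000██
█0█00000█0█
████0000████
█000█000█000█
██00██00██00██
█0█0█0█0█0█0█0█
████████████████
█000000000000000█
██00000000000000██
█0█0000000000000█0█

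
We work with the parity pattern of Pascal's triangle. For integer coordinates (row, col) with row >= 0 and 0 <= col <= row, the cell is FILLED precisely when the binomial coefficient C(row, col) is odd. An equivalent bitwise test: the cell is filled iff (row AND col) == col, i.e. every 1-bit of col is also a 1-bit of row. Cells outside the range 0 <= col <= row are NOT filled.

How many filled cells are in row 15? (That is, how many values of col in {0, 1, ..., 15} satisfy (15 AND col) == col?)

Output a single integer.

Answer: 16

Derivation:
15 in binary = 1111
popcount(15) = number of 1-bits in 1111 = 4
A col c satisfies (15 AND c) == c iff every set bit of c is also set in 15; each of the 4 set bits of 15 can independently be on or off in c.
count = 2^4 = 16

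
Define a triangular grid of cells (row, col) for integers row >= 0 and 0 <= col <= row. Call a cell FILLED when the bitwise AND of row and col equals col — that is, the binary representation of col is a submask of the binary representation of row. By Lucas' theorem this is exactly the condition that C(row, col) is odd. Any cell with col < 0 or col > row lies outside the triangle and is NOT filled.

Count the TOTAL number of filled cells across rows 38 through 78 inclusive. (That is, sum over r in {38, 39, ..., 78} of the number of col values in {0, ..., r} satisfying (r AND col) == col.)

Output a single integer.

Answer: 586

Derivation:
r38=100110 pc3: +8 =8
r39=100111 pc4: +16 =24
r40=101000 pc2: +4 =28
r41=101001 pc3: +8 =36
r42=101010 pc3: +8 =44
r43=101011 pc4: +16 =60
r44=101100 pc3: +8 =68
r45=101101 pc4: +16 =84
r46=101110 pc4: +16 =100
r47=101111 pc5: +32 =132
r48=110000 pc2: +4 =136
r49=110001 pc3: +8 =144
r50=110010 pc3: +8 =152
r51=110011 pc4: +16 =168
r52=110100 pc3: +8 =176
r53=110101 pc4: +16 =192
r54=110110 pc4: +16 =208
r55=110111 pc5: +32 =240
r56=111000 pc3: +8 =248
r57=111001 pc4: +16 =264
r58=111010 pc4: +16 =280
r59=111011 pc5: +32 =312
r60=111100 pc4: +16 =328
r61=111101 pc5: +32 =360
r62=111110 pc5: +32 =392
r63=111111 pc6: +64 =456
r64=1000000 pc1: +2 =458
r65=1000001 pc2: +4 =462
r66=1000010 pc2: +4 =466
r67=1000011 pc3: +8 =474
r68=1000100 pc2: +4 =478
r69=1000101 pc3: +8 =486
r70=1000110 pc3: +8 =494
r71=1000111 pc4: +16 =510
r72=1001000 pc2: +4 =514
r73=1001001 pc3: +8 =522
r74=1001010 pc3: +8 =530
r75=1001011 pc4: +16 =546
r76=1001100 pc3: +8 =554
r77=1001101 pc4: +16 =570
r78=1001110 pc4: +16 =586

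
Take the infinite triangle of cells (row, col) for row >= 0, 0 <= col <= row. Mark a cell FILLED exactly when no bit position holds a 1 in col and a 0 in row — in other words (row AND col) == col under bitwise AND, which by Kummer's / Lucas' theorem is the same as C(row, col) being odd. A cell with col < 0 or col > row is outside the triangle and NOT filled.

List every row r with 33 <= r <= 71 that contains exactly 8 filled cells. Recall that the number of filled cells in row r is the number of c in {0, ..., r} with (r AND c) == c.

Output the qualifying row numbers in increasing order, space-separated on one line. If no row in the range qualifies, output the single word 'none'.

Row r has 2^popcount(r) filled cells, so we need popcount(r) = log2(8) = 3.
Scan r = 33..71 and keep those with exactly 3 one-bits:
r=33=100001 popcount=2 -> skip
r=34=100010 popcount=2 -> skip
r=35=100011 popcount=3 -> KEEP
r=36=100100 popcount=2 -> skip
r=37=100101 popcount=3 -> KEEP
r=38=100110 popcount=3 -> KEEP
r=39=100111 popcount=4 -> skip
r=40=101000 popcount=2 -> skip
r=41=101001 popcount=3 -> KEEP
r=42=101010 popcount=3 -> KEEP
r=43=101011 popcount=4 -> skip
r=44=101100 popcount=3 -> KEEP
r=45=101101 popcount=4 -> skip
r=46=101110 popcount=4 -> skip
r=47=101111 popcount=5 -> skip
r=48=110000 popcount=2 -> skip
r=49=110001 popcount=3 -> KEEP
r=50=110010 popcount=3 -> KEEP
r=51=110011 popcount=4 -> skip
r=52=110100 popcount=3 -> KEEP
r=53=110101 popcount=4 -> skip
r=54=110110 popcount=4 -> skip
r=55=110111 popcount=5 -> skip
r=56=111000 popcount=3 -> KEEP
r=57=111001 popcount=4 -> skip
r=58=111010 popcount=4 -> skip
r=59=111011 popcount=5 -> skip
r=60=111100 popcount=4 -> skip
r=61=111101 popcount=5 -> skip
r=62=111110 popcount=5 -> skip
r=63=111111 popcount=6 -> skip
r=64=1000000 popcount=1 -> skip
r=65=1000001 popcount=2 -> skip
r=66=1000010 popcount=2 -> skip
r=67=1000011 popcount=3 -> KEEP
r=68=1000100 popcount=2 -> skip
r=69=1000101 popcount=3 -> KEEP
r=70=1000110 popcount=3 -> KEEP
r=71=1000111 popcount=4 -> skip
Kept rows: 35 37 38 41 42 44 49 50 52 56 67 69 70

Answer: 35 37 38 41 42 44 49 50 52 56 67 69 70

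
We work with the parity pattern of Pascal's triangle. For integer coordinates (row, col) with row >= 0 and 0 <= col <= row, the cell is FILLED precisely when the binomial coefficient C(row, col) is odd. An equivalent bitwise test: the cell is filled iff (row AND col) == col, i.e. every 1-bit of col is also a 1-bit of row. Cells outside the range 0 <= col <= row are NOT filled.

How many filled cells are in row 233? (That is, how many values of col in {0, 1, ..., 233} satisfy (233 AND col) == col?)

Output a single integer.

Answer: 32

Derivation:
233 in binary = 11101001
popcount(233) = number of 1-bits in 11101001 = 5
A col c satisfies (233 AND c) == c iff every set bit of c is also set in 233; each of the 5 set bits of 233 can independently be on or off in c.
count = 2^5 = 32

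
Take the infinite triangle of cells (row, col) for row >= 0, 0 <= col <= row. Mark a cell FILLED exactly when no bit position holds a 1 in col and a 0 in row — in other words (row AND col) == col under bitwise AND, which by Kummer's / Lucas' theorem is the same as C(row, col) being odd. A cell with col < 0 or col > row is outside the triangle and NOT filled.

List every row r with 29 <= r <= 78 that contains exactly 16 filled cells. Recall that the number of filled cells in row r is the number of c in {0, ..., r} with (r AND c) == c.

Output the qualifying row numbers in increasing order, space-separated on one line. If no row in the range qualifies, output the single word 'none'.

Answer: 29 30 39 43 45 46 51 53 54 57 58 60 71 75 77 78

Derivation:
Row r has 2^popcount(r) filled cells, so we need popcount(r) = log2(16) = 4.
Scan r = 29..78 and keep those with exactly 4 one-bits:
r=29=11101 popcount=4 -> KEEP
r=30=11110 popcount=4 -> KEEP
r=31=11111 popcount=5 -> skip
r=32=100000 popcount=1 -> skip
r=33=100001 popcount=2 -> skip
r=34=100010 popcount=2 -> skip
r=35=100011 popcount=3 -> skip
r=36=100100 popcount=2 -> skip
r=37=100101 popcount=3 -> skip
r=38=100110 popcount=3 -> skip
r=39=100111 popcount=4 -> KEEP
r=40=101000 popcount=2 -> skip
r=41=101001 popcount=3 -> skip
r=42=101010 popcount=3 -> skip
r=43=101011 popcount=4 -> KEEP
r=44=101100 popcount=3 -> skip
r=45=101101 popcount=4 -> KEEP
r=46=101110 popcount=4 -> KEEP
r=47=101111 popcount=5 -> skip
r=48=110000 popcount=2 -> skip
r=49=110001 popcount=3 -> skip
r=50=110010 popcount=3 -> skip
r=51=110011 popcount=4 -> KEEP
r=52=110100 popcount=3 -> skip
r=53=110101 popcount=4 -> KEEP
r=54=110110 popcount=4 -> KEEP
r=55=110111 popcount=5 -> skip
r=56=111000 popcount=3 -> skip
r=57=111001 popcount=4 -> KEEP
r=58=111010 popcount=4 -> KEEP
r=59=111011 popcount=5 -> skip
r=60=111100 popcount=4 -> KEEP
r=61=111101 popcount=5 -> skip
r=62=111110 popcount=5 -> skip
r=63=111111 popcount=6 -> skip
r=64=1000000 popcount=1 -> skip
r=65=1000001 popcount=2 -> skip
r=66=1000010 popcount=2 -> skip
r=67=1000011 popcount=3 -> skip
r=68=1000100 popcount=2 -> skip
r=69=1000101 popcount=3 -> skip
r=70=1000110 popcount=3 -> skip
r=71=1000111 popcount=4 -> KEEP
r=72=1001000 popcount=2 -> skip
r=73=1001001 popcount=3 -> skip
r=74=1001010 popcount=3 -> skip
r=75=1001011 popcount=4 -> KEEP
r=76=1001100 popcount=3 -> skip
r=77=1001101 popcount=4 -> KEEP
r=78=1001110 popcount=4 -> KEEP
Kept rows: 29 30 39 43 45 46 51 53 54 57 58 60 71 75 77 78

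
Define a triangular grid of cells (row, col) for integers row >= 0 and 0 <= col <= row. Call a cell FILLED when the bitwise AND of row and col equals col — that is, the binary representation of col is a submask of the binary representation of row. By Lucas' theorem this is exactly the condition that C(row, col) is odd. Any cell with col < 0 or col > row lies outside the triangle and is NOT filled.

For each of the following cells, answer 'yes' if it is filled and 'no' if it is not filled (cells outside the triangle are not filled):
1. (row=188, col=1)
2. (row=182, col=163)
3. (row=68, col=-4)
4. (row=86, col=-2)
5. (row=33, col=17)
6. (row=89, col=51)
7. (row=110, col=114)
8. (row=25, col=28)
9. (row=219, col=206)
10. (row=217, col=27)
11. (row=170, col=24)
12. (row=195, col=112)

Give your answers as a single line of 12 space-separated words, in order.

Answer: no no no no no no no no no no no no

Derivation:
(188,1): row=0b10111100, col=0b1, row AND col = 0b0 = 0; 0 != 1 -> empty
(182,163): row=0b10110110, col=0b10100011, row AND col = 0b10100010 = 162; 162 != 163 -> empty
(68,-4): col outside [0, 68] -> not filled
(86,-2): col outside [0, 86] -> not filled
(33,17): row=0b100001, col=0b10001, row AND col = 0b1 = 1; 1 != 17 -> empty
(89,51): row=0b1011001, col=0b110011, row AND col = 0b10001 = 17; 17 != 51 -> empty
(110,114): col outside [0, 110] -> not filled
(25,28): col outside [0, 25] -> not filled
(219,206): row=0b11011011, col=0b11001110, row AND col = 0b11001010 = 202; 202 != 206 -> empty
(217,27): row=0b11011001, col=0b11011, row AND col = 0b11001 = 25; 25 != 27 -> empty
(170,24): row=0b10101010, col=0b11000, row AND col = 0b1000 = 8; 8 != 24 -> empty
(195,112): row=0b11000011, col=0b1110000, row AND col = 0b1000000 = 64; 64 != 112 -> empty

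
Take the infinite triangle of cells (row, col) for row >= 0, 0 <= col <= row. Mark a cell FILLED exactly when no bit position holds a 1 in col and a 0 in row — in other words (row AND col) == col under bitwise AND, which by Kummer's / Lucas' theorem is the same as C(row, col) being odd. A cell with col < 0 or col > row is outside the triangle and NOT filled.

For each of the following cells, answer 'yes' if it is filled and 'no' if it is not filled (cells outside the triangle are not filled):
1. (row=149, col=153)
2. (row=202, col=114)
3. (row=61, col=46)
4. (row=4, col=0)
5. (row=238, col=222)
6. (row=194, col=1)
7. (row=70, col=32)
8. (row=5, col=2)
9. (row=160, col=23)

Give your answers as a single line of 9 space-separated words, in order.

Answer: no no no yes no no no no no

Derivation:
(149,153): col outside [0, 149] -> not filled
(202,114): row=0b11001010, col=0b1110010, row AND col = 0b1000010 = 66; 66 != 114 -> empty
(61,46): row=0b111101, col=0b101110, row AND col = 0b101100 = 44; 44 != 46 -> empty
(4,0): row=0b100, col=0b0, row AND col = 0b0 = 0; 0 == 0 -> filled
(238,222): row=0b11101110, col=0b11011110, row AND col = 0b11001110 = 206; 206 != 222 -> empty
(194,1): row=0b11000010, col=0b1, row AND col = 0b0 = 0; 0 != 1 -> empty
(70,32): row=0b1000110, col=0b100000, row AND col = 0b0 = 0; 0 != 32 -> empty
(5,2): row=0b101, col=0b10, row AND col = 0b0 = 0; 0 != 2 -> empty
(160,23): row=0b10100000, col=0b10111, row AND col = 0b0 = 0; 0 != 23 -> empty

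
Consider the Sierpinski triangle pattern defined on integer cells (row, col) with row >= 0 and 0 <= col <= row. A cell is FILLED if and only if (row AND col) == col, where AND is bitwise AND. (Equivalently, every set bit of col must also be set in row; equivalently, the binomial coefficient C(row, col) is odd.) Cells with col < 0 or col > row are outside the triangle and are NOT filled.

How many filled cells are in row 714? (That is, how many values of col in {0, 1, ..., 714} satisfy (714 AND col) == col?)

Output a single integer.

714 in binary = 1011001010
popcount(714) = number of 1-bits in 1011001010 = 5
A col c satisfies (714 AND c) == c iff every set bit of c is also set in 714; each of the 5 set bits of 714 can independently be on or off in c.
count = 2^5 = 32

Answer: 32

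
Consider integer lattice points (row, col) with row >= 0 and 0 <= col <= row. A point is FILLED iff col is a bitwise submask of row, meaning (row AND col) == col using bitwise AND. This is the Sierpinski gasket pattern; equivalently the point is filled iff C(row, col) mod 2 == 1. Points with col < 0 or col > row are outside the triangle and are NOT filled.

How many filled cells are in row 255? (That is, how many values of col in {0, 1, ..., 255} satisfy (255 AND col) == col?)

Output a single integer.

Answer: 256

Derivation:
255 in binary = 11111111
popcount(255) = number of 1-bits in 11111111 = 8
A col c satisfies (255 AND c) == c iff every set bit of c is also set in 255; each of the 8 set bits of 255 can independently be on or off in c.
count = 2^8 = 256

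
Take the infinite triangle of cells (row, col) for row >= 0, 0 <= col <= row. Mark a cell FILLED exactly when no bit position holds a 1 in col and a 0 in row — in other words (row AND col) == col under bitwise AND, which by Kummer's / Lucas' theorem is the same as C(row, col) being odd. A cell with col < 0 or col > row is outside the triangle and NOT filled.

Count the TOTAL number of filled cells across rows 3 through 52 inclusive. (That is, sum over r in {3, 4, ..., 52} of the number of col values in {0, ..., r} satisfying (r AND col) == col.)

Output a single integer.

Answer: 444

Derivation:
r3=11 pc2: +4 =4
r4=100 pc1: +2 =6
r5=101 pc2: +4 =10
r6=110 pc2: +4 =14
r7=111 pc3: +8 =22
r8=1000 pc1: +2 =24
r9=1001 pc2: +4 =28
r10=1010 pc2: +4 =32
r11=1011 pc3: +8 =40
r12=1100 pc2: +4 =44
r13=1101 pc3: +8 =52
r14=1110 pc3: +8 =60
r15=1111 pc4: +16 =76
r16=10000 pc1: +2 =78
r17=10001 pc2: +4 =82
r18=10010 pc2: +4 =86
r19=10011 pc3: +8 =94
r20=10100 pc2: +4 =98
r21=10101 pc3: +8 =106
r22=10110 pc3: +8 =114
r23=10111 pc4: +16 =130
r24=11000 pc2: +4 =134
r25=11001 pc3: +8 =142
r26=11010 pc3: +8 =150
r27=11011 pc4: +16 =166
r28=11100 pc3: +8 =174
r29=11101 pc4: +16 =190
r30=11110 pc4: +16 =206
r31=11111 pc5: +32 =238
r32=100000 pc1: +2 =240
r33=100001 pc2: +4 =244
r34=100010 pc2: +4 =248
r35=100011 pc3: +8 =256
r36=100100 pc2: +4 =260
r37=100101 pc3: +8 =268
r38=100110 pc3: +8 =276
r39=100111 pc4: +16 =292
r40=101000 pc2: +4 =296
r41=101001 pc3: +8 =304
r42=101010 pc3: +8 =312
r43=101011 pc4: +16 =328
r44=101100 pc3: +8 =336
r45=101101 pc4: +16 =352
r46=101110 pc4: +16 =368
r47=101111 pc5: +32 =400
r48=110000 pc2: +4 =404
r49=110001 pc3: +8 =412
r50=110010 pc3: +8 =420
r51=110011 pc4: +16 =436
r52=110100 pc3: +8 =444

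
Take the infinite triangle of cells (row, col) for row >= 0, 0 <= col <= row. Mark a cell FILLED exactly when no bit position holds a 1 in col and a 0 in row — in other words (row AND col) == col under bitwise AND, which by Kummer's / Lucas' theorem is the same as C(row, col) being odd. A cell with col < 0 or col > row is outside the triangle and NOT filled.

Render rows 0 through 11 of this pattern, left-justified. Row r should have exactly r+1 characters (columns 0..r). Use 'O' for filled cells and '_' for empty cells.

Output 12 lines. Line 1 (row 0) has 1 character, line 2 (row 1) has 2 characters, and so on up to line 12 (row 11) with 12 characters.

r0=0: O
r1=1: OO
r2=10: O_O
r3=11: OOOO
r4=100: O___O
r5=101: OO__OO
r6=110: O_O_O_O
r7=111: OOOOOOOO
r8=1000: O_______O
r9=1001: OO______OO
r10=1010: O_O_____O_O
r11=1011: OOOO____OOOO

Answer: O
OO
O_O
OOOO
O___O
OO__OO
O_O_O_O
OOOOOOOO
O_______O
OO______OO
O_O_____O_O
OOOO____OOOO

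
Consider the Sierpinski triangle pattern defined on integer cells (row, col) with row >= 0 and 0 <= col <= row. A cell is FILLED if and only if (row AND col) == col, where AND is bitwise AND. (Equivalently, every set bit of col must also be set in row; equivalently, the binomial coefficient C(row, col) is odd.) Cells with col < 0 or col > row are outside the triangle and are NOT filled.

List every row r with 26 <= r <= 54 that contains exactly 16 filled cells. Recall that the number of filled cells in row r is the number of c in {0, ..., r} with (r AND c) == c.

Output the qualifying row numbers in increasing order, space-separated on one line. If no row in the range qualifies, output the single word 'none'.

Row r has 2^popcount(r) filled cells, so we need popcount(r) = log2(16) = 4.
Scan r = 26..54 and keep those with exactly 4 one-bits:
r=26=11010 popcount=3 -> skip
r=27=11011 popcount=4 -> KEEP
r=28=11100 popcount=3 -> skip
r=29=11101 popcount=4 -> KEEP
r=30=11110 popcount=4 -> KEEP
r=31=11111 popcount=5 -> skip
r=32=100000 popcount=1 -> skip
r=33=100001 popcount=2 -> skip
r=34=100010 popcount=2 -> skip
r=35=100011 popcount=3 -> skip
r=36=100100 popcount=2 -> skip
r=37=100101 popcount=3 -> skip
r=38=100110 popcount=3 -> skip
r=39=100111 popcount=4 -> KEEP
r=40=101000 popcount=2 -> skip
r=41=101001 popcount=3 -> skip
r=42=101010 popcount=3 -> skip
r=43=101011 popcount=4 -> KEEP
r=44=101100 popcount=3 -> skip
r=45=101101 popcount=4 -> KEEP
r=46=101110 popcount=4 -> KEEP
r=47=101111 popcount=5 -> skip
r=48=110000 popcount=2 -> skip
r=49=110001 popcount=3 -> skip
r=50=110010 popcount=3 -> skip
r=51=110011 popcount=4 -> KEEP
r=52=110100 popcount=3 -> skip
r=53=110101 popcount=4 -> KEEP
r=54=110110 popcount=4 -> KEEP
Kept rows: 27 29 30 39 43 45 46 51 53 54

Answer: 27 29 30 39 43 45 46 51 53 54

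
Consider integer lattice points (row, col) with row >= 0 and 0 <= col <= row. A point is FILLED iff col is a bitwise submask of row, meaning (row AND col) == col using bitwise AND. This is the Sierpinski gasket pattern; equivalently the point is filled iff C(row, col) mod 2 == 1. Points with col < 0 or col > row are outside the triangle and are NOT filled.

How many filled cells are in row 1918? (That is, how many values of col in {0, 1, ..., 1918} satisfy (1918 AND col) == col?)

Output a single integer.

Answer: 512

Derivation:
1918 in binary = 11101111110
popcount(1918) = number of 1-bits in 11101111110 = 9
A col c satisfies (1918 AND c) == c iff every set bit of c is also set in 1918; each of the 9 set bits of 1918 can independently be on or off in c.
count = 2^9 = 512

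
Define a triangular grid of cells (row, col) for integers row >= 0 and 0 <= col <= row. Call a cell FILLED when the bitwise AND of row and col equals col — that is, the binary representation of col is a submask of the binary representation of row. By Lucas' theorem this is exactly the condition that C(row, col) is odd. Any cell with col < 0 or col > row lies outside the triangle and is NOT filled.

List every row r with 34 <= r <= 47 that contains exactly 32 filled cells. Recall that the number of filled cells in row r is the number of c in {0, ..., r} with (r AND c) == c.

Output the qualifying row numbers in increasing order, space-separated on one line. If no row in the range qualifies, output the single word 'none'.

Answer: 47

Derivation:
Row r has 2^popcount(r) filled cells, so we need popcount(r) = log2(32) = 5.
Scan r = 34..47 and keep those with exactly 5 one-bits:
r=34=100010 popcount=2 -> skip
r=35=100011 popcount=3 -> skip
r=36=100100 popcount=2 -> skip
r=37=100101 popcount=3 -> skip
r=38=100110 popcount=3 -> skip
r=39=100111 popcount=4 -> skip
r=40=101000 popcount=2 -> skip
r=41=101001 popcount=3 -> skip
r=42=101010 popcount=3 -> skip
r=43=101011 popcount=4 -> skip
r=44=101100 popcount=3 -> skip
r=45=101101 popcount=4 -> skip
r=46=101110 popcount=4 -> skip
r=47=101111 popcount=5 -> KEEP
Kept rows: 47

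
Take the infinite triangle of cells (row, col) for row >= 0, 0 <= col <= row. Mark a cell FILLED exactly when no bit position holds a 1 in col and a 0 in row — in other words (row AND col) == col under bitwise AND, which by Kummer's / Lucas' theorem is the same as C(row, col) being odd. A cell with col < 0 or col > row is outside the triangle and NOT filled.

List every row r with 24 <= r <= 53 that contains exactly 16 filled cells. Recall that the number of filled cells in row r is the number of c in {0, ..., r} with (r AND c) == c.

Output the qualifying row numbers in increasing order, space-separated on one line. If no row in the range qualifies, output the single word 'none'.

Row r has 2^popcount(r) filled cells, so we need popcount(r) = log2(16) = 4.
Scan r = 24..53 and keep those with exactly 4 one-bits:
r=24=11000 popcount=2 -> skip
r=25=11001 popcount=3 -> skip
r=26=11010 popcount=3 -> skip
r=27=11011 popcount=4 -> KEEP
r=28=11100 popcount=3 -> skip
r=29=11101 popcount=4 -> KEEP
r=30=11110 popcount=4 -> KEEP
r=31=11111 popcount=5 -> skip
r=32=100000 popcount=1 -> skip
r=33=100001 popcount=2 -> skip
r=34=100010 popcount=2 -> skip
r=35=100011 popcount=3 -> skip
r=36=100100 popcount=2 -> skip
r=37=100101 popcount=3 -> skip
r=38=100110 popcount=3 -> skip
r=39=100111 popcount=4 -> KEEP
r=40=101000 popcount=2 -> skip
r=41=101001 popcount=3 -> skip
r=42=101010 popcount=3 -> skip
r=43=101011 popcount=4 -> KEEP
r=44=101100 popcount=3 -> skip
r=45=101101 popcount=4 -> KEEP
r=46=101110 popcount=4 -> KEEP
r=47=101111 popcount=5 -> skip
r=48=110000 popcount=2 -> skip
r=49=110001 popcount=3 -> skip
r=50=110010 popcount=3 -> skip
r=51=110011 popcount=4 -> KEEP
r=52=110100 popcount=3 -> skip
r=53=110101 popcount=4 -> KEEP
Kept rows: 27 29 30 39 43 45 46 51 53

Answer: 27 29 30 39 43 45 46 51 53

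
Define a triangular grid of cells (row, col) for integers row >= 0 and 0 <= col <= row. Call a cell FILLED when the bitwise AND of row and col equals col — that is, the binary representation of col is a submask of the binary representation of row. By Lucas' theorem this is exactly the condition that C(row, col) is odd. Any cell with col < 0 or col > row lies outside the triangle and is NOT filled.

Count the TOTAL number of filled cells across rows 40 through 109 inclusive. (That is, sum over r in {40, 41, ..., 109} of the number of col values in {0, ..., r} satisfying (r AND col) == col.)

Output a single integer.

Answer: 1146

Derivation:
r40=101000 pc2: +4 =4
r41=101001 pc3: +8 =12
r42=101010 pc3: +8 =20
r43=101011 pc4: +16 =36
r44=101100 pc3: +8 =44
r45=101101 pc4: +16 =60
r46=101110 pc4: +16 =76
r47=101111 pc5: +32 =108
r48=110000 pc2: +4 =112
r49=110001 pc3: +8 =120
r50=110010 pc3: +8 =128
r51=110011 pc4: +16 =144
r52=110100 pc3: +8 =152
r53=110101 pc4: +16 =168
r54=110110 pc4: +16 =184
r55=110111 pc5: +32 =216
r56=111000 pc3: +8 =224
r57=111001 pc4: +16 =240
r58=111010 pc4: +16 =256
r59=111011 pc5: +32 =288
r60=111100 pc4: +16 =304
r61=111101 pc5: +32 =336
r62=111110 pc5: +32 =368
r63=111111 pc6: +64 =432
r64=1000000 pc1: +2 =434
r65=1000001 pc2: +4 =438
r66=1000010 pc2: +4 =442
r67=1000011 pc3: +8 =450
r68=1000100 pc2: +4 =454
r69=1000101 pc3: +8 =462
r70=1000110 pc3: +8 =470
r71=1000111 pc4: +16 =486
r72=1001000 pc2: +4 =490
r73=1001001 pc3: +8 =498
r74=1001010 pc3: +8 =506
r75=1001011 pc4: +16 =522
r76=1001100 pc3: +8 =530
r77=1001101 pc4: +16 =546
r78=1001110 pc4: +16 =562
r79=1001111 pc5: +32 =594
r80=1010000 pc2: +4 =598
r81=1010001 pc3: +8 =606
r82=1010010 pc3: +8 =614
r83=1010011 pc4: +16 =630
r84=1010100 pc3: +8 =638
r85=1010101 pc4: +16 =654
r86=1010110 pc4: +16 =670
r87=1010111 pc5: +32 =702
r88=1011000 pc3: +8 =710
r89=1011001 pc4: +16 =726
r90=1011010 pc4: +16 =742
r91=1011011 pc5: +32 =774
r92=1011100 pc4: +16 =790
r93=1011101 pc5: +32 =822
r94=1011110 pc5: +32 =854
r95=1011111 pc6: +64 =918
r96=1100000 pc2: +4 =922
r97=1100001 pc3: +8 =930
r98=1100010 pc3: +8 =938
r99=1100011 pc4: +16 =954
r100=1100100 pc3: +8 =962
r101=1100101 pc4: +16 =978
r102=1100110 pc4: +16 =994
r103=1100111 pc5: +32 =1026
r104=1101000 pc3: +8 =1034
r105=1101001 pc4: +16 =1050
r106=1101010 pc4: +16 =1066
r107=1101011 pc5: +32 =1098
r108=1101100 pc4: +16 =1114
r109=1101101 pc5: +32 =1146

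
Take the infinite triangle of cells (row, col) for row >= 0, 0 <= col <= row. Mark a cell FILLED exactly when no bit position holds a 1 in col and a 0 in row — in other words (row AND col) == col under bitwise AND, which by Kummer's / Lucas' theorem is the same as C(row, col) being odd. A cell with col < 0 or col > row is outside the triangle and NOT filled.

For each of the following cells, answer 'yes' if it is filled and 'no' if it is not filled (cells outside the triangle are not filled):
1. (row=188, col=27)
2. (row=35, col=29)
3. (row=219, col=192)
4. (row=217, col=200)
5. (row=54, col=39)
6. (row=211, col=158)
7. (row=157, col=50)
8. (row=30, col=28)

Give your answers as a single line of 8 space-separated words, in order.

(188,27): row=0b10111100, col=0b11011, row AND col = 0b11000 = 24; 24 != 27 -> empty
(35,29): row=0b100011, col=0b11101, row AND col = 0b1 = 1; 1 != 29 -> empty
(219,192): row=0b11011011, col=0b11000000, row AND col = 0b11000000 = 192; 192 == 192 -> filled
(217,200): row=0b11011001, col=0b11001000, row AND col = 0b11001000 = 200; 200 == 200 -> filled
(54,39): row=0b110110, col=0b100111, row AND col = 0b100110 = 38; 38 != 39 -> empty
(211,158): row=0b11010011, col=0b10011110, row AND col = 0b10010010 = 146; 146 != 158 -> empty
(157,50): row=0b10011101, col=0b110010, row AND col = 0b10000 = 16; 16 != 50 -> empty
(30,28): row=0b11110, col=0b11100, row AND col = 0b11100 = 28; 28 == 28 -> filled

Answer: no no yes yes no no no yes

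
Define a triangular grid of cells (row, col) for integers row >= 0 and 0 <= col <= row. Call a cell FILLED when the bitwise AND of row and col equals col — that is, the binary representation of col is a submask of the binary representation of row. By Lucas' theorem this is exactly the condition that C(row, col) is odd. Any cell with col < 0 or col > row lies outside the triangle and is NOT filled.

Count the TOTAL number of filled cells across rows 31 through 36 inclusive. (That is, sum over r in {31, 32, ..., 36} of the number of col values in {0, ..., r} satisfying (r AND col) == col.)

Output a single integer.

r31=11111 pc5: +32 =32
r32=100000 pc1: +2 =34
r33=100001 pc2: +4 =38
r34=100010 pc2: +4 =42
r35=100011 pc3: +8 =50
r36=100100 pc2: +4 =54

Answer: 54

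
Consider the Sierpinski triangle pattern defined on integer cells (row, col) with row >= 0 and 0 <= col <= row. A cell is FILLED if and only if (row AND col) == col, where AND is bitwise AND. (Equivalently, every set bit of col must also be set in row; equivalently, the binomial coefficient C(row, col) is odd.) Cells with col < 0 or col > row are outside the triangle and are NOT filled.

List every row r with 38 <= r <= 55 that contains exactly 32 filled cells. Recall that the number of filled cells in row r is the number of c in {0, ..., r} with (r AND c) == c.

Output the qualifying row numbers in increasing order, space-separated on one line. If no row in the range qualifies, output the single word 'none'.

Answer: 47 55

Derivation:
Row r has 2^popcount(r) filled cells, so we need popcount(r) = log2(32) = 5.
Scan r = 38..55 and keep those with exactly 5 one-bits:
r=38=100110 popcount=3 -> skip
r=39=100111 popcount=4 -> skip
r=40=101000 popcount=2 -> skip
r=41=101001 popcount=3 -> skip
r=42=101010 popcount=3 -> skip
r=43=101011 popcount=4 -> skip
r=44=101100 popcount=3 -> skip
r=45=101101 popcount=4 -> skip
r=46=101110 popcount=4 -> skip
r=47=101111 popcount=5 -> KEEP
r=48=110000 popcount=2 -> skip
r=49=110001 popcount=3 -> skip
r=50=110010 popcount=3 -> skip
r=51=110011 popcount=4 -> skip
r=52=110100 popcount=3 -> skip
r=53=110101 popcount=4 -> skip
r=54=110110 popcount=4 -> skip
r=55=110111 popcount=5 -> KEEP
Kept rows: 47 55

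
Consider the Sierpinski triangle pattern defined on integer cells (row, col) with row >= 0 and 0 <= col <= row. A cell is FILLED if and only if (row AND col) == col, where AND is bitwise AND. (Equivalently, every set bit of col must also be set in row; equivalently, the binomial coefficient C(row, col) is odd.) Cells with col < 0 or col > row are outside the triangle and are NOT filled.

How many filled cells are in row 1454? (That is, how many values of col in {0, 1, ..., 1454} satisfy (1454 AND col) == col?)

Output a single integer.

1454 in binary = 10110101110
popcount(1454) = number of 1-bits in 10110101110 = 7
A col c satisfies (1454 AND c) == c iff every set bit of c is also set in 1454; each of the 7 set bits of 1454 can independently be on or off in c.
count = 2^7 = 128

Answer: 128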